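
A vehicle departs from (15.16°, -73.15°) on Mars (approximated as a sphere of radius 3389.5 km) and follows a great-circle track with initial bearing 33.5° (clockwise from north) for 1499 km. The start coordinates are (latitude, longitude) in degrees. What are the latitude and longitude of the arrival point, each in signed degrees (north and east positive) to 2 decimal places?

Angular distance δ = d/R = 1499/3389.5 = 0.44225 rad; initial bearing θ = 0.5847 rad.
sin φ₂ = sin φ₁ cos δ + cos φ₁ sin δ cos θ = (0.2615)(0.9038) + (0.9652)(0.4280)(0.8339) = 0.5808, so φ₂ = 35.51°.
Δλ = atan2(sin θ sin δ cos φ₁, cos δ − sin φ₁ sin φ₂) = atan2(0.2280, 0.7519) = 16.869°.
λ₂ = -73.150° + 16.869° = -56.28°.

35.51°, -56.28°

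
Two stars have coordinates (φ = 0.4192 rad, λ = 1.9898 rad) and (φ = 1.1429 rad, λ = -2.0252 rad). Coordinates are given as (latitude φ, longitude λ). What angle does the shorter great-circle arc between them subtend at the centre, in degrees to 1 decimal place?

Let φ₁ = 0.4192 rad, φ₂ = 1.1429 rad, and Δλ = 2.2682 rad.
Haversine: a = sin²(Δφ/2) + cos φ₁ cos φ₂ sin²(Δλ/2) = 0.1253 + (0.9134)(0.4150)(0.8211) = 0.43654.
Central angle c = 2·arcsin(√a) = 1.44354 rad.
So the angular separation is 82.7°.

82.7°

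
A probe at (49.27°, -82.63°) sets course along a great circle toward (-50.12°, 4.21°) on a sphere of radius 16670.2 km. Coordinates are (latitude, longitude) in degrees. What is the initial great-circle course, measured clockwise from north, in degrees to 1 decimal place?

With φ₁ = 0.8599, φ₂ = -0.8748, Δλ = 1.5156 rad, the forward-azimuth formula gives
θ = atan2( sin Δλ cos φ₂ , cos φ₁ sin φ₂ − sin φ₁ cos φ₂ cos Δλ ) = atan2(0.6402, -0.5275) = 129.49°.
So the initial bearing is 129.5°.

129.5°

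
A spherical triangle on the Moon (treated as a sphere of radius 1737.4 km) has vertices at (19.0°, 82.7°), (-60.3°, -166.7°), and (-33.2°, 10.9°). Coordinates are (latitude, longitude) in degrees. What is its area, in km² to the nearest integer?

Side lengths (central angles): a = 1.5093, b = 1.5019, c = 2.0349 rad; semiperimeter s = 2.5231.
By l'Huilier's theorem, tan(E/4) = √[tan(s/2) tan((s−a)/2) tan((s−b)/2) tan((s−c)/2)], giving spherical excess E = 1.8301 rad.
Area = E·R² = 1.8301 × (1737.4)² ≈ 5524242 km².

5524242 km²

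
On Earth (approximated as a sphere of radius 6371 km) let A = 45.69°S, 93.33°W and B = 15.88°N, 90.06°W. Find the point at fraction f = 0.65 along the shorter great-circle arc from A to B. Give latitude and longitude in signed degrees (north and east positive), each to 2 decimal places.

-5.67°, -91.02°

Central angle δ = 1.0758 rad. Interpolating on the sphere with fraction f = 0.65:
P = [sin((1−f)δ)·A + sin(fδ)·B] / sin δ = 0.4179·A + 0.7315·B in Cartesian coordinates,
giving P = (-0.0177, -0.9949, -0.0989), i.e. latitude -5.67°, longitude -91.02°.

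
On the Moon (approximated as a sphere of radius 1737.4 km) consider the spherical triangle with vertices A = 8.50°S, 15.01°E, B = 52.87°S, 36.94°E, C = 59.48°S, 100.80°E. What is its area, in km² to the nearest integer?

377967 km²

Side lengths (central angles): a = 0.6061, b = 1.4058, c = 0.8344 rad; semiperimeter s = 1.4232.
By l'Huilier's theorem, tan(E/4) = √[tan(s/2) tan((s−a)/2) tan((s−b)/2) tan((s−c)/2)], giving spherical excess E = 0.1252 rad.
Area = E·R² = 0.1252 × (1737.4)² ≈ 377967 km².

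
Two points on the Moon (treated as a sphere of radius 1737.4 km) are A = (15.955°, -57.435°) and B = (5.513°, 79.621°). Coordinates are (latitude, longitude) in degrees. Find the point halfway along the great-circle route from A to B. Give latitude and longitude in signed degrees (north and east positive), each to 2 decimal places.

27.36°, 13.61°

The central angle between A and B is δ = 2.3106 rad.
With f = 0.5, the slerp weights are sin((1−f)δ)/sin δ = 1.2387 and sin(fδ)/sin δ = 1.2387.
Weighted sum of the unit vectors: (1.2387)·(0.5175,-0.8103,0.2749) + (1.2387)·(0.1793,0.9791,0.0961) = (0.8632, 0.2091, 0.4595).
Converting back: φ = atan2(z, √(x²+y²)) = 27.36°, λ = atan2(y, x) = 13.61°.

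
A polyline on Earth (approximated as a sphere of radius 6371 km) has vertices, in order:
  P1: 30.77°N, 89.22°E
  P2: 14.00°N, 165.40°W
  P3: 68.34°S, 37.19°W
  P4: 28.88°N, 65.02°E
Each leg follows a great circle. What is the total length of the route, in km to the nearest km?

37055 km

Leg P1→P2: central angle 1.6683 rad, distance 10628.7 km.
Leg P2→P3: central angle 2.0335 rad, distance 12955.4 km.
Leg P3→P4: central angle 2.1144 rad, distance 13470.9 km.
Total: 10628.7 + 12955.4 + 13470.9 ≈ 37055 km.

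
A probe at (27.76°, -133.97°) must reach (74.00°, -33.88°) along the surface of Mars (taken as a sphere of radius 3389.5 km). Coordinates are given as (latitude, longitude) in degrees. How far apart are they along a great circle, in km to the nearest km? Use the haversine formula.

In radians: φ₁ = 0.4845, φ₂ = 1.2915, Δλ = 100.090° = 1.7469 rad.
Haversine: a = sin²(Δφ/2) + cos φ₁ cos φ₂ sin²(Δλ/2) = 0.1542 + (0.8849)(0.2756)(0.5876) = 0.29750.
Central angle c = 2·arcsin(√a) = 1.15382 rad.
Distance = R·c = 3389.5 × 1.1538 ≈ 3911 km.

3911 km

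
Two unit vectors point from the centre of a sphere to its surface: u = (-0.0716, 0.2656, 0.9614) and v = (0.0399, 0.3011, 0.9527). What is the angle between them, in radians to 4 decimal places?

u·v = 0.9930; |u| = 1.0000, |v| = 0.9999.
cos θ = (u·v)/(|u||v|) = 0.9931, so θ = 0.1174 rad.

0.1174 rad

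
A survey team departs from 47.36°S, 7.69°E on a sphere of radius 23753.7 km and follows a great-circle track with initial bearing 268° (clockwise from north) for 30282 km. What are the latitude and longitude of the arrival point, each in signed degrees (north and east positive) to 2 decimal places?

Angular distance δ = d/R = 30282/23753.7 = 1.27483 rad; initial bearing θ = 4.6775 rad.
sin φ₂ = sin φ₁ cos δ + cos φ₁ sin δ cos θ = (-0.7356)(0.2917) + (0.6774)(0.9565)(-0.0349) = -0.2372, so φ₂ = -13.72°.
Δλ = atan2(sin θ sin δ cos φ₁, cos δ − sin φ₁ sin φ₂) = atan2(-0.6475, 0.1172) = -79.741°.
λ₂ = 7.690° − 79.741° = -72.05°.

-13.72°, -72.05°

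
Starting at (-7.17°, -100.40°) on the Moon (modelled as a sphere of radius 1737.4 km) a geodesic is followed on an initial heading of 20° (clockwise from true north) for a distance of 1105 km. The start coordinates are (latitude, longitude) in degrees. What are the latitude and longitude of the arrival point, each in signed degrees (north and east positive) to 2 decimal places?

26.96°, -87.22°

Angular distance δ = d/R = 1105/1737.4 = 0.63601 rad; initial bearing θ = 0.3491 rad.
sin φ₂ = sin φ₁ cos δ + cos φ₁ sin δ cos θ = (-0.1248)(0.8045) + (0.9922)(0.5940)(0.9397) = 0.4534, so φ₂ = 26.96°.
Δλ = atan2(sin θ sin δ cos φ₁, cos δ − sin φ₁ sin φ₂) = atan2(0.2016, 0.8611) = 13.175°.
λ₂ = -100.400° + 13.175° = -87.22°.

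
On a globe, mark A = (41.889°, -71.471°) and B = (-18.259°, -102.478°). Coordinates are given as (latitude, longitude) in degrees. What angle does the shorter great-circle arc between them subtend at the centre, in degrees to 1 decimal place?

66.6°

With latitudes φ₁ = 41.889°, φ₂ = -18.259° and longitude difference Δλ = -31.007°:
cos c = sin φ₁ sin φ₂ + cos φ₁ cos φ₂ cos Δλ = (0.6677)(-0.3133) + (0.7444)(0.9496)(0.8571) = 0.39674,
so c = arccos(0.39674) = 1.16283 rad.
So the angular separation is 66.6°.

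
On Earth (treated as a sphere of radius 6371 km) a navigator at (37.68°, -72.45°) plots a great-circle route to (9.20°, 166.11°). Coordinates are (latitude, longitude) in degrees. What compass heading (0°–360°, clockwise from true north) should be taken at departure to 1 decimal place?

Δλ = -121.440° = -2.1195 rad.
y = sin Δλ · cos φ₂ = (-0.8532)(0.9871) = -0.8422
x = cos φ₁ sin φ₂ − sin φ₁ cos φ₂ cos Δλ = (0.7914)(0.1599) − (0.6113)(0.9871)(-0.5216) = 0.4413
θ = atan2(y, x) = -62.35°; adding 360° gives 297.7°.

297.7°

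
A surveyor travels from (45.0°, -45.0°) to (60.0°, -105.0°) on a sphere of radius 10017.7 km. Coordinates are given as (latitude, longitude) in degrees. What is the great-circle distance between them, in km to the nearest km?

6625 km

In radians: φ₁ = 0.7854, φ₂ = 1.0472, Δλ = -60.000° = -1.0472 rad.
Haversine: a = sin²(Δφ/2) + cos φ₁ cos φ₂ sin²(Δλ/2) = 0.0170 + (0.7071)(0.5000)(0.2500) = 0.10543.
Central angle c = 2·arcsin(√a) = 0.66137 rad.
Distance = R·c = 10017.7 × 0.6614 ≈ 6625 km.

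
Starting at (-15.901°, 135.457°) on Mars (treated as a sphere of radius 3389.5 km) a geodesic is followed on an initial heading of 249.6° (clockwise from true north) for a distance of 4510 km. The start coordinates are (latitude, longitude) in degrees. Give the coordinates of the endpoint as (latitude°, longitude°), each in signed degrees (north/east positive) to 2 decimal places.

Angular distance δ = d/R = 4510/3389.5 = 1.33058 rad; initial bearing θ = 4.3563 rad.
sin φ₂ = sin φ₁ cos δ + cos φ₁ sin δ cos θ = (-0.2740)(0.2379) + (0.9617)(0.9713)(-0.3486) = -0.3908, so φ₂ = -23.00°.
Δλ = atan2(sin θ sin δ cos φ₁, cos δ − sin φ₁ sin φ₂) = atan2(-0.8755, 0.1308) = -81.500°.
λ₂ = 135.457° − 81.500° = 53.96°.

-23.00°, 53.96°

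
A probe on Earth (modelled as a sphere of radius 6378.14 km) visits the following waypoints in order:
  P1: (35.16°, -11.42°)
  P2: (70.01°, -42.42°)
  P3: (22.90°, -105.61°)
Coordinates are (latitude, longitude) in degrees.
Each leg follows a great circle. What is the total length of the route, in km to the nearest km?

10927 km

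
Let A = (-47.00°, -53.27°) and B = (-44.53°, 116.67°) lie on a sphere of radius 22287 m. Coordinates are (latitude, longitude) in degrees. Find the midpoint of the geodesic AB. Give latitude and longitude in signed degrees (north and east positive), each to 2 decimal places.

Central angle δ = 1.5366 rad. Interpolating on the sphere with fraction f = 0.5:
P = [sin((1−f)δ)·A + sin(fδ)·B] / sin δ = 0.6953·A + 0.6953·B in Cartesian coordinates,
giving P = (0.0611, 0.0629, -0.9961), i.e. latitude -84.97°, longitude 45.82°.

-84.97°, 45.82°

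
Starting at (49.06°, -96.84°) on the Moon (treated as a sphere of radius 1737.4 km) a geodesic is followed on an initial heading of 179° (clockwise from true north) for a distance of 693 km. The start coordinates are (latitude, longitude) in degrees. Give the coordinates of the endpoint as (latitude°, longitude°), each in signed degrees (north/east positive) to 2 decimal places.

26.21°, -96.41°

Angular distance δ = d/R = 693/1737.4 = 0.39887 rad; initial bearing θ = 3.1241 rad.
sin φ₂ = sin φ₁ cos δ + cos φ₁ sin δ cos θ = (0.7554)(0.9215) + (0.6553)(0.3884)(-0.9998) = 0.4416, so φ₂ = 26.21°.
Δλ = atan2(sin θ sin δ cos φ₁, cos δ − sin φ₁ sin φ₂) = atan2(0.0044, 0.5879) = 0.433°.
λ₂ = -96.840° + 0.433° = -96.41°.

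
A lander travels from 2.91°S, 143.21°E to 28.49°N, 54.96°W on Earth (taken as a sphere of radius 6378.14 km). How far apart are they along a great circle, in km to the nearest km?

Let φ₁ = -0.0508 rad, φ₂ = 0.4972 rad, and Δλ = 2.8245 rad.
cos c = sin φ₁ sin φ₂ + cos φ₁ cos φ₂ cos Δλ = (-0.0508)(0.4770) + (0.9987)(0.8789)(-0.9501) = -0.85821,
so c = arccos(-0.85821) = 2.60258 rad.
Distance = R·c = 6378.14 × 2.6026 ≈ 16600 km.

16600 km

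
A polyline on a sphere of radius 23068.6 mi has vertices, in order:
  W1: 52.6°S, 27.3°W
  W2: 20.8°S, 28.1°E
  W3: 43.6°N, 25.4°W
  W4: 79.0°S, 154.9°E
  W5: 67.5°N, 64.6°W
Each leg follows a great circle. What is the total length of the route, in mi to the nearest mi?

178259 mi

Leg W1→W2: central angle 0.9216 rad, distance 21260.8 mi.
Leg W2→W3: central angle 1.4123 rad, distance 32580.8 mi.
Leg W3→W4: central angle 2.5237 rad, distance 58219.2 mi.
Leg W4→W5: central angle 2.8696 rad, distance 66198.6 mi.
Total: 21260.8 + 32580.8 + 58219.2 + 66198.6 ≈ 178259 mi.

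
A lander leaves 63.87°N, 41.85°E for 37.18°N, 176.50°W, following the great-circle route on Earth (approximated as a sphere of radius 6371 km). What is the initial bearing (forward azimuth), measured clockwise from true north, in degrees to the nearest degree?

31°

With φ₁ = 1.1147, φ₂ = 0.6489, Δλ = 2.4723 rad, the forward-azimuth formula gives
θ = atan2( sin Δλ cos φ₂ , cos φ₁ sin φ₂ − sin φ₁ cos φ₂ cos Δλ ) = atan2(0.4943, 0.8271) = 30.87°.
So the initial bearing is 31°.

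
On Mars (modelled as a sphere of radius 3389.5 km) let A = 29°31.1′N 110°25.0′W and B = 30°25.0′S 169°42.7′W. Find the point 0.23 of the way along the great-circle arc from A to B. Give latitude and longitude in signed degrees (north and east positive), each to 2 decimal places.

The central angle between A and B is δ = 1.4367 rad.
With f = 0.23, the slerp weights are sin((1−f)δ)/sin δ = 0.9021 and sin(fδ)/sin δ = 0.3274.
Weighted sum of the unit vectors: (0.9021)·(-0.3036,-0.8155,0.4927) + (0.3274)·(-0.8485,-0.1540,-0.5063) = (-0.5516, -0.7861, 0.2787).
Converting back: φ = atan2(z, √(x²+y²)) = 16.18°, λ = atan2(y, x) = -125.06°.

16.18°, -125.06°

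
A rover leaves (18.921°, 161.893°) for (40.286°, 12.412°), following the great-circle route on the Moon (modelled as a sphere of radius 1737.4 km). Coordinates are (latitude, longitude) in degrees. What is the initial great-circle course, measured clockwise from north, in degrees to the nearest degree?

335°

Δλ = -149.481° = -2.6089 rad.
y = sin Δλ · cos φ₂ = (-0.5078)(0.7628) = -0.3874
x = cos φ₁ sin φ₂ − sin φ₁ cos φ₂ cos Δλ = (0.9460)(0.6466) − (0.3243)(0.7628)(-0.8615) = 0.8248
θ = atan2(y, x) = -25.16°; adding 360° gives 335°.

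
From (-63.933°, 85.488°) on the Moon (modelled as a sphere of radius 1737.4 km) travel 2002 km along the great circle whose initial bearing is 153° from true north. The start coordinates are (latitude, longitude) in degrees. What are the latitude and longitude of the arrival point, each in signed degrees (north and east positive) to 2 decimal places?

-46.29°, -131.40°

Angular distance δ = d/R = 2002/1737.4 = 1.15230 rad; initial bearing θ = 2.6704 rad.
sin φ₂ = sin φ₁ cos δ + cos φ₁ sin δ cos θ = (-0.8983)(0.4064) + (0.4394)(0.9137)(-0.8910) = -0.7228, so φ₂ = -46.29°.
Δλ = atan2(sin θ sin δ cos φ₁, cos δ − sin φ₁ sin φ₂) = atan2(0.1823, -0.2429) = 143.112°.
λ₂ = 85.488° + 143.112° = 228.60° → -131.40° after wrapping to (−180°, 180°].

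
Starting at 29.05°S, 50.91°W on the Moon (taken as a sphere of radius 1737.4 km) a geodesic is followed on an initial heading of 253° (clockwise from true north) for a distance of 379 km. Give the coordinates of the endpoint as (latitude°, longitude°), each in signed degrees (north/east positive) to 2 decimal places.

-31.96°, -65.03°

Angular distance δ = d/R = 379/1737.4 = 0.21814 rad; initial bearing θ = 4.4157 rad.
sin φ₂ = sin φ₁ cos δ + cos φ₁ sin δ cos θ = (-0.4856)(0.9763) + (0.8742)(0.2164)(-0.2924) = -0.5294, so φ₂ = -31.96°.
Δλ = atan2(sin θ sin δ cos φ₁, cos δ − sin φ₁ sin φ₂) = atan2(-0.1809, 0.7192) = -14.120°.
λ₂ = -50.910° − 14.120° = -65.03°.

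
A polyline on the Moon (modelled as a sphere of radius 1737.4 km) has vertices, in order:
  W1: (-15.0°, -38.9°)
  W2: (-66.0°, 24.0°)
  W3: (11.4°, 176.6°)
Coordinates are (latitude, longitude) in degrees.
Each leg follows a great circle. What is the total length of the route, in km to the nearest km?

Leg W1→W2: central angle 1.1424 rad, distance 1984.8 km.
Leg W2→W3: central angle 2.1348 rad, distance 3709.0 km.
Total: 1984.8 + 3709.0 ≈ 5694 km.

5694 km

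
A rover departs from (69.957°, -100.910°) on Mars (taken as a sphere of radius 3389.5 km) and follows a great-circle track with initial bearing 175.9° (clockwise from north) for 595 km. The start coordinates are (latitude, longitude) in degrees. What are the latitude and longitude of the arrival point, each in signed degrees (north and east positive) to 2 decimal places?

59.92°, -99.48°

Angular distance δ = d/R = 595/3389.5 = 0.17554 rad; initial bearing θ = 3.0700 rad.
sin φ₂ = sin φ₁ cos δ + cos φ₁ sin δ cos θ = (0.9394)(0.9846) + (0.3427)(0.1746)(-0.9974) = 0.8653, so φ₂ = 59.92°.
Δλ = atan2(sin θ sin δ cos φ₁, cos δ − sin φ₁ sin φ₂) = atan2(0.0043, 0.1717) = 1.427°.
λ₂ = -100.910° + 1.427° = -99.48°.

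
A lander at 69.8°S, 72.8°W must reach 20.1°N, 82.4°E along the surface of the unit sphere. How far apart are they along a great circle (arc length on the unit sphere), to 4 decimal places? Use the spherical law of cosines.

With latitudes φ₁ = -69.800°, φ₂ = 20.100° and longitude difference Δλ = 155.200°:
cos c = sin φ₁ sin φ₂ + cos φ₁ cos φ₂ cos Δλ = (-0.9385)(0.3437) + (0.3453)(0.9391)(-0.9078) = -0.61689,
so c = arccos(-0.61689) = 2.23558 rad.
On the unit sphere the arc length equals the central angle: 2.2356.

2.2356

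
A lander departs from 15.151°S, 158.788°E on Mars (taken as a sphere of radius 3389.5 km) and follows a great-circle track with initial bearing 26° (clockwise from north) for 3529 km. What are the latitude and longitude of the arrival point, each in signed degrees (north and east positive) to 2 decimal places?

Angular distance δ = d/R = 3529/3389.5 = 1.04116 rad; initial bearing θ = 0.4538 rad.
sin φ₂ = sin φ₁ cos δ + cos φ₁ sin δ cos θ = (-0.2614)(0.5052) + (0.9652)(0.8630)(0.8988) = 0.6166, so φ₂ = 38.07°.
Δλ = atan2(sin θ sin δ cos φ₁, cos δ − sin φ₁ sin φ₂) = atan2(0.3652, 0.6664) = 28.721°.
λ₂ = 158.788° + 28.721° = 187.51° → -172.49° after wrapping to (−180°, 180°].

38.07°, -172.49°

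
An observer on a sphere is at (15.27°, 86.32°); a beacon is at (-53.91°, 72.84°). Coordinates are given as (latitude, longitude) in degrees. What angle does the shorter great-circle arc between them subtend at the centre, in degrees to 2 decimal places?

With latitudes φ₁ = 15.270°, φ₂ = -53.910° and longitude difference Δλ = -13.480°:
Haversine: a = sin²(Δφ/2) + cos φ₁ cos φ₂ sin²(Δλ/2) = 0.3223 + (0.9647)(0.5891)(0.0138) = 0.33011.
Central angle c = 2·arcsin(√a) = 1.22411 rad.
So the angular separation is 70.14°.

70.14°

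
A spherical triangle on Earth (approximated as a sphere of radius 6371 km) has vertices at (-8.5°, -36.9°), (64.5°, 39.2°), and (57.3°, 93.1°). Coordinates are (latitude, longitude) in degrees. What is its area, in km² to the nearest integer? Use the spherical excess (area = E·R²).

2868090 km²

Side lengths (central angles): a = 0.4588, b = 2.0576, c = 1.6019 rad; semiperimeter s = 2.0592.
By l'Huilier's theorem, tan(E/4) = √[tan(s/2) tan((s−a)/2) tan((s−b)/2) tan((s−c)/2)], giving spherical excess E = 0.0707 rad.
Area = E·R² = 0.0707 × (6371)² ≈ 2868090 km².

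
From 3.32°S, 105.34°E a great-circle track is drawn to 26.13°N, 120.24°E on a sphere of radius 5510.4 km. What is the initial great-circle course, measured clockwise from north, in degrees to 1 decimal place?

With φ₁ = -0.0579, φ₂ = 0.4561, Δλ = 0.2601 rad, the forward-azimuth formula gives
θ = atan2( sin Δλ cos φ₂ , cos φ₁ sin φ₂ − sin φ₁ cos φ₂ cos Δλ ) = atan2(0.2309, 0.4899) = 25.23°.
So the initial bearing is 25.2°.

25.2°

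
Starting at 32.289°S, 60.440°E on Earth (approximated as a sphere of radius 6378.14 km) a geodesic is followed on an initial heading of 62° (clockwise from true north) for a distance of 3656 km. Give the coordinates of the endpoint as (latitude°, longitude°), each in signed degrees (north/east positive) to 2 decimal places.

-13.51°, 89.94°

Angular distance δ = d/R = 3656/6378.14 = 0.57321 rad; initial bearing θ = 1.0821 rad.
sin φ₂ = sin φ₁ cos δ + cos φ₁ sin δ cos θ = (-0.5342)(0.8402) + (0.8454)(0.5423)(0.4695) = -0.2336, so φ₂ = -13.51°.
Δλ = atan2(sin θ sin δ cos φ₁, cos δ − sin φ₁ sin φ₂) = atan2(0.4048, 0.7154) = 29.503°.
λ₂ = 60.440° + 29.503° = 89.94°.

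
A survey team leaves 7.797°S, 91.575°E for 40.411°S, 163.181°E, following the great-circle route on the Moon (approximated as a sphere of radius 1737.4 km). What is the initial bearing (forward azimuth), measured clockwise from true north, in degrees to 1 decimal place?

130.2°

Δλ = 71.606° = 1.2498 rad.
y = sin Δλ · cos φ₂ = (0.9489)(0.7614) = 0.7225
x = cos φ₁ sin φ₂ − sin φ₁ cos φ₂ cos Δλ = (0.9908)(-0.6483) − (-0.1357)(0.7614)(0.3155) = -0.6097
θ = atan2(y, x) = 130.16°, so the bearing is 130.2°.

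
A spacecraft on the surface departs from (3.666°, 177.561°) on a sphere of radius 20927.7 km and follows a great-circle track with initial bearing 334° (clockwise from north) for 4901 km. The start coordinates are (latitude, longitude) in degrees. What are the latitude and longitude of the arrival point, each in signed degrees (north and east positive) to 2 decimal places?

Angular distance δ = d/R = 4901/20927.7 = 0.23419 rad; initial bearing θ = 5.8294 rad.
sin φ₂ = sin φ₁ cos δ + cos φ₁ sin δ cos θ = (0.0639)(0.9727) + (0.9980)(0.2321)(0.8988) = 0.2703, so φ₂ = 15.68°.
Δλ = atan2(sin θ sin δ cos φ₁, cos δ − sin φ₁ sin φ₂) = atan2(-0.1015, 0.9554) = -6.065°.
λ₂ = 177.561° − 6.065° = 171.50°.

15.68°, 171.50°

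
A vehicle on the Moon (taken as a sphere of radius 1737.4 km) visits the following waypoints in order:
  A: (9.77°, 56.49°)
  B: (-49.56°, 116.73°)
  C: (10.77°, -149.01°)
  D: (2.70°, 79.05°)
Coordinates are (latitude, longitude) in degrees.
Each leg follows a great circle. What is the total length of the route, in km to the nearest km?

9412 km

Leg A→B: central angle 1.3815 rad, distance 2400.3 km.
Leg B→C: central angle 1.7615 rad, distance 3060.4 km.
Leg C→D: central angle 2.2745 rad, distance 3951.7 km.
Total: 2400.3 + 3060.4 + 3951.7 ≈ 9412 km.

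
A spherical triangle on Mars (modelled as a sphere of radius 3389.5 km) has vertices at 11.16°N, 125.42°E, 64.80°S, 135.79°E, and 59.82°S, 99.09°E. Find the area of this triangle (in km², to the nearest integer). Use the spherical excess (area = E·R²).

Side lengths (central angles): a = 0.3052, b = 1.2925, c = 1.3328 rad; semiperimeter s = 1.4652.
By l'Huilier's theorem, tan(E/4) = √[tan(s/2) tan((s−a)/2) tan((s−b)/2) tan((s−c)/2)], giving spherical excess E = 0.2324 rad.
Area = E·R² = 0.2324 × (3389.5)² ≈ 2670447 km².

2670447 km²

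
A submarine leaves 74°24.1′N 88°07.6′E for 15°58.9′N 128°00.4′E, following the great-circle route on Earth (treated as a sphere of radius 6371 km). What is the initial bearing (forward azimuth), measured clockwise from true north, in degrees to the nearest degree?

136°

With φ₁ = 1.2986, φ₂ = 0.2789, Δλ = 0.6960 rad, the forward-azimuth formula gives
θ = atan2( sin Δλ cos φ₂ , cos φ₁ sin φ₂ − sin φ₁ cos φ₂ cos Δλ ) = atan2(0.6164, -0.6365) = 135.92°.
So the initial bearing is 136°.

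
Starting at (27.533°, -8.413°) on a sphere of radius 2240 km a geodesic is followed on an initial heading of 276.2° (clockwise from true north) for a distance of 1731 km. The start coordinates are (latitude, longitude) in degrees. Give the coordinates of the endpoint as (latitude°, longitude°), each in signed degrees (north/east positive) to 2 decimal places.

23.44°, -57.57°

Angular distance δ = d/R = 1731/2240 = 0.77277 rad; initial bearing θ = 4.8206 rad.
sin φ₂ = sin φ₁ cos δ + cos φ₁ sin δ cos θ = (0.4623)(0.7160) + (0.8867)(0.6981)(0.1080) = 0.3978, so φ₂ = 23.44°.
Δλ = atan2(sin θ sin δ cos φ₁, cos δ − sin φ₁ sin φ₂) = atan2(-0.6154, 0.5321) = -49.154°.
λ₂ = -8.413° − 49.154° = -57.57°.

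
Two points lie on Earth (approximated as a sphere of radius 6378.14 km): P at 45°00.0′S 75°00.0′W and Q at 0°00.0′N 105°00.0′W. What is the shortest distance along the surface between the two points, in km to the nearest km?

With latitudes φ₁ = -45.000°, φ₂ = 0.000° and longitude difference Δλ = -30.000°:
Haversine: a = sin²(Δφ/2) + cos φ₁ cos φ₂ sin²(Δλ/2) = 0.1464 + (0.7071)(1.0000)(0.0670) = 0.19381.
Central angle c = 2·arcsin(√a) = 0.91174 rad.
Distance = R·c = 6378.14 × 0.9117 ≈ 5815 km.

5815 km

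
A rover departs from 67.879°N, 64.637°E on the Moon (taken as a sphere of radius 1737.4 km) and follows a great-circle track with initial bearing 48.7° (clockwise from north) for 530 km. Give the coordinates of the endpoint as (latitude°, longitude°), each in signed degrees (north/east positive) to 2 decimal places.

Angular distance δ = d/R = 530/1737.4 = 0.30505 rad; initial bearing θ = 0.8500 rad.
sin φ₂ = sin φ₁ cos δ + cos φ₁ sin δ cos θ = (0.9264)(0.9538) + (0.3766)(0.3003)(0.6600) = 0.9583, so φ₂ = 73.39°.
Δλ = atan2(sin θ sin δ cos φ₁, cos δ − sin φ₁ sin φ₂) = atan2(0.0850, 0.0661) = 52.118°.
λ₂ = 64.637° + 52.118° = 116.75°.

73.39°, 116.75°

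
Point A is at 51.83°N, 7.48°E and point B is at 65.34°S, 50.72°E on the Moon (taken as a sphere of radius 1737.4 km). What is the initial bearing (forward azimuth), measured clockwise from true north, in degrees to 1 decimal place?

160.4°

Δλ = 43.240° = 0.7547 rad.
y = sin Δλ · cos φ₂ = (0.6851)(0.4172) = 0.2858
x = cos φ₁ sin φ₂ − sin φ₁ cos φ₂ cos Δλ = (0.6180)(-0.9088) − (0.7862)(0.4172)(0.7285) = -0.8006
θ = atan2(y, x) = 160.35°, so the bearing is 160.4°.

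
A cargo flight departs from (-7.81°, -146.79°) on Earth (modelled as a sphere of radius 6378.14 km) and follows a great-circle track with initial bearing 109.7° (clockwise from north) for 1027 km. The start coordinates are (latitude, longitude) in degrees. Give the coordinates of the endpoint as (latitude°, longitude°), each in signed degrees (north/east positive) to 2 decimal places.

-10.82°, -137.95°

Angular distance δ = d/R = 1027/6378.14 = 0.16102 rad; initial bearing θ = 1.9146 rad.
sin φ₂ = sin φ₁ cos δ + cos φ₁ sin δ cos θ = (-0.1359)(0.9871) + (0.9907)(0.1603)(-0.3371) = -0.1877, so φ₂ = -10.82°.
Δλ = atan2(sin θ sin δ cos φ₁, cos δ − sin φ₁ sin φ₂) = atan2(0.1495, 0.9616) = 8.840°.
λ₂ = -146.790° + 8.840° = -137.95°.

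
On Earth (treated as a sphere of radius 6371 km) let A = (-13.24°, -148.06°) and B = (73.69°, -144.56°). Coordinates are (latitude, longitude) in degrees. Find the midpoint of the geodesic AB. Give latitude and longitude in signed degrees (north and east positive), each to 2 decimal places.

The central angle between A and B is δ = 1.5177 rad.
With f = 0.5, the slerp weights are sin((1−f)δ)/sin δ = 0.6891 and sin(fδ)/sin δ = 0.6891.
Weighted sum of the unit vectors: (0.6891)·(-0.8260,-0.5150,-0.2290) + (0.6891)·(-0.2288,-0.1628,0.9598) = (-0.7269, -0.4671, 0.5035).
Converting back: φ = atan2(z, √(x²+y²)) = 30.23°, λ = atan2(y, x) = -147.28°.

30.23°, -147.28°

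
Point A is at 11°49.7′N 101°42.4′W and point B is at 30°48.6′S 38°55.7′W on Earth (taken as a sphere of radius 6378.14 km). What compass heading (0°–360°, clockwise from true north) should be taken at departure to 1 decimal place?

127.3°

Δλ = 62.778° = 1.0957 rad.
y = sin Δλ · cos φ₂ = (0.8892)(0.8589) = 0.7637
x = cos φ₁ sin φ₂ − sin φ₁ cos φ₂ cos Δλ = (0.9788)(-0.5122) − (0.2050)(0.8589)(0.4574) = -0.5818
θ = atan2(y, x) = 127.30°, so the bearing is 127.3°.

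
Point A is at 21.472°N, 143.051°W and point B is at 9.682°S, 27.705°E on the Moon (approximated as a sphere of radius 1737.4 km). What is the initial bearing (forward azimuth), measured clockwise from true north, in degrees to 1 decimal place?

Δλ = 170.756° = 2.9803 rad.
y = sin Δλ · cos φ₂ = (0.1606)(0.9858) = 0.1584
x = cos φ₁ sin φ₂ − sin φ₁ cos φ₂ cos Δλ = (0.9306)(-0.1682) − (0.3660)(0.9858)(-0.9870) = 0.1996
θ = atan2(y, x) = 38.42°, so the bearing is 38.4°.

38.4°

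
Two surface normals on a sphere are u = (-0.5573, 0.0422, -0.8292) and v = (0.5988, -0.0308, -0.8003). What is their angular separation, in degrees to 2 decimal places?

u·v = 0.3286; |u| = 1.0000, |v| = 1.0000.
cos θ = (u·v)/(|u||v|) = 0.3286, so θ = 70.82°.

70.82°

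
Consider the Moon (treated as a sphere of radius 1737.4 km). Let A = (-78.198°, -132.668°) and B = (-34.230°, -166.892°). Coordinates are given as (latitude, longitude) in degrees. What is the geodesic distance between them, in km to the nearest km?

1405 km

Let φ₁ = -1.3648 rad, φ₂ = -0.5974 rad, and Δλ = -0.5973 rad.
Haversine: a = sin²(Δφ/2) + cos φ₁ cos φ₂ sin²(Δλ/2) = 0.1401 + (0.2045)(0.8268)(0.0866) = 0.15478.
Central angle c = 2·arcsin(√a) = 0.80869 rad.
Distance = R·c = 1737.4 × 0.8087 ≈ 1405 km.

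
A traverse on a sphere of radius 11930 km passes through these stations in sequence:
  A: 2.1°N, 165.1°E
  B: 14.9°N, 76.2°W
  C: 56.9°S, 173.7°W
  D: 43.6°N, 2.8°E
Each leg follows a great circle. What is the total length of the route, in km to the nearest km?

Leg A→B: central angle 2.0424 rad, distance 24366.2 km.
Leg B→C: central angle 1.8591 rad, distance 22178.6 km.
Leg C→D: central angle 2.9063 rad, distance 34671.9 km.
Total: 24366.2 + 22178.6 + 34671.9 ≈ 81217 km.

81217 km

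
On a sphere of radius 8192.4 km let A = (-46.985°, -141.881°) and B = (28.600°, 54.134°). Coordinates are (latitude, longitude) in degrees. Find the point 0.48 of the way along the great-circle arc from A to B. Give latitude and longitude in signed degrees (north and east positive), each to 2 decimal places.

-43.47°, 96.90°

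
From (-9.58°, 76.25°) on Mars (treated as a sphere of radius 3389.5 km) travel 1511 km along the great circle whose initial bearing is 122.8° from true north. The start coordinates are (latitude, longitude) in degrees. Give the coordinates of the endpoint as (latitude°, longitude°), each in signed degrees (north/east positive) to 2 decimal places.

-22.36°, 99.32°

Angular distance δ = d/R = 1511/3389.5 = 0.44579 rad; initial bearing θ = 2.1433 rad.
sin φ₂ = sin φ₁ cos δ + cos φ₁ sin δ cos θ = (-0.1664)(0.9023) + (0.9861)(0.4312)(-0.5417) = -0.3805, so φ₂ = -22.36°.
Δλ = atan2(sin θ sin δ cos φ₁, cos δ − sin φ₁ sin φ₂) = atan2(0.3574, 0.8390) = 23.073°.
λ₂ = 76.250° + 23.073° = 99.32°.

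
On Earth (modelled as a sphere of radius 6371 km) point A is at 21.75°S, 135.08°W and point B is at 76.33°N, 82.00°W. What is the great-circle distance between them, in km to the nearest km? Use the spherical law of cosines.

11474 km

With latitudes φ₁ = -21.750°, φ₂ = 76.330° and longitude difference Δλ = 53.080°:
cos c = sin φ₁ sin φ₂ + cos φ₁ cos φ₂ cos Δλ = (-0.3706)(0.9717) + (0.9288)(0.2363)(0.6007) = -0.22820,
so c = arccos(-0.22820) = 1.80103 rad.
Distance = R·c = 6371 × 1.8010 ≈ 11474 km.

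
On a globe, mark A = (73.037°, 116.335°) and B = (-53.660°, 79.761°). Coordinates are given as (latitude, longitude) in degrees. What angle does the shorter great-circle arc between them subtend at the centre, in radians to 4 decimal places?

2.2544 rad

With latitudes φ₁ = 73.037°, φ₂ = -53.660° and longitude difference Δλ = -36.574°:
cos c = sin φ₁ sin φ₂ + cos φ₁ cos φ₂ cos Δλ = (0.9565)(-0.8055) + (0.2918)(0.5926)(0.8031) = -0.63163,
so c = arccos(-0.63163) = 2.25445 rad.
So the angular separation is 2.2544 rad.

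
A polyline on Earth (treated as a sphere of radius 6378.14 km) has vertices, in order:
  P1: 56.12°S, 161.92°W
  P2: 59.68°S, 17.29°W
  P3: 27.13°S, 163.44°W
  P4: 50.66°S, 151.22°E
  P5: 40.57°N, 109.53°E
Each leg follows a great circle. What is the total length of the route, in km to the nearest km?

32215 km

Leg P1→P2: central angle 1.0619 rad, distance 6773.2 km.
Leg P2→P3: central angle 1.5503 rad, distance 9888.0 km.
Leg P3→P4: central angle 0.7239 rad, distance 4617.1 km.
Leg P4→P5: central angle 1.7147 rad, distance 10936.6 km.
Total: 6773.2 + 9888.0 + 4617.1 + 10936.6 ≈ 32215 km.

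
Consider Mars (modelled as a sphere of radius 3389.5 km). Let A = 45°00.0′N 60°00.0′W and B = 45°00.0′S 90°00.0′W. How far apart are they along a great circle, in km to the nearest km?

5551 km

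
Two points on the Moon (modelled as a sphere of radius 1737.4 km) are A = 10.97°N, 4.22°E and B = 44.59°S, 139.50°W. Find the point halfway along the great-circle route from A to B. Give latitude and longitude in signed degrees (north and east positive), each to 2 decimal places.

The central angle between A and B is δ = 2.3423 rad.
With f = 0.5, the slerp weights are sin((1−f)δ)/sin δ = 1.2850 and sin(fδ)/sin δ = 1.2850.
Weighted sum of the unit vectors: (1.2850)·(0.9791,0.0722,0.1903) + (1.2850)·(-0.5415,-0.4625,-0.7020) = (0.5622, -0.5015, -0.6576).
Converting back: φ = atan2(z, √(x²+y²)) = -41.12°, λ = atan2(y, x) = -41.73°.

-41.12°, -41.73°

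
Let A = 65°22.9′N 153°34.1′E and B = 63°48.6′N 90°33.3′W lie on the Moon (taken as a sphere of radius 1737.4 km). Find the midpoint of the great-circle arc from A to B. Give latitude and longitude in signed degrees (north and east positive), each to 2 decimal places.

75.84°, -145.85°

Central angle δ = 0.7443 rad. Interpolating on the sphere with fraction f = 0.5:
P = [sin((1−f)δ)·A + sin(fδ)·B] / sin δ = 0.5367·A + 0.5367·B in Cartesian coordinates,
giving P = (-0.2025, -0.1374, 0.9696), i.e. latitude 75.84°, longitude -145.85°.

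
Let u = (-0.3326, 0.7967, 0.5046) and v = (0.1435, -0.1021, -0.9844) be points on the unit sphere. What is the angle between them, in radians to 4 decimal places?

2.2469 rad

u·v = -0.6258; |u| = 1.0000, |v| = 1.0000.
cos θ = (u·v)/(|u||v|) = -0.6258, so θ = 2.2469 rad.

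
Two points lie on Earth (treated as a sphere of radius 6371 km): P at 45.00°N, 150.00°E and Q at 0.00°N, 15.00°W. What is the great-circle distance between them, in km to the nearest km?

Let φ₁ = 0.7854 rad, φ₂ = 0.0000 rad, and Δλ = -2.8798 rad.
Haversine: a = sin²(Δφ/2) + cos φ₁ cos φ₂ sin²(Δλ/2) = 0.1464 + (0.7071)(1.0000)(0.9830) = 0.84151.
Central angle c = 2·arcsin(√a) = 2.32268 rad.
Distance = R·c = 6371 × 2.3227 ≈ 14798 km.

14798 km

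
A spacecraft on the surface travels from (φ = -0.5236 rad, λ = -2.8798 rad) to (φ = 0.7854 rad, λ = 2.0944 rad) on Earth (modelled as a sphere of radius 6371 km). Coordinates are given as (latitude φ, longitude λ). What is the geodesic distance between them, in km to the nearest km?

11258 km

Let φ₁ = -0.5236 rad, φ₂ = 0.7854 rad, and Δλ = -1.3090 rad.
Haversine: a = sin²(Δφ/2) + cos φ₁ cos φ₂ sin²(Δλ/2) = 0.3706 + (0.8660)(0.7071)(0.3706) = 0.59753.
Central angle c = 2·arcsin(√a) = 1.76711 rad.
Distance = R·c = 6371 × 1.7671 ≈ 11258 km.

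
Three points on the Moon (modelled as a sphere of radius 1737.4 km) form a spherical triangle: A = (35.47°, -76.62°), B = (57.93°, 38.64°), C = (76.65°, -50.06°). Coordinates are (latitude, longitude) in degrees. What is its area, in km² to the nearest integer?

500241 km²

Side lengths (central angles): a = 0.5965, b = 0.7484, c = 1.2585 rad; semiperimeter s = 1.3017.
By l'Huilier's theorem, tan(E/4) = √[tan(s/2) tan((s−a)/2) tan((s−b)/2) tan((s−c)/2)], giving spherical excess E = 0.1657 rad.
Area = E·R² = 0.1657 × (1737.4)² ≈ 500241 km².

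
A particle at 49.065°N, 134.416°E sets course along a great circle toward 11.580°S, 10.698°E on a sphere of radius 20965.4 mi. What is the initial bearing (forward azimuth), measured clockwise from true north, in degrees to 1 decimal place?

Δλ = -123.718° = -2.1593 rad.
y = sin Δλ · cos φ₂ = (-0.8318)(0.9796) = -0.8148
x = cos φ₁ sin φ₂ − sin φ₁ cos φ₂ cos Δλ = (0.6552)(-0.2007) − (0.7555)(0.9796)(-0.5551) = 0.2793
θ = atan2(y, x) = -71.08°; adding 360° gives 288.9°.

288.9°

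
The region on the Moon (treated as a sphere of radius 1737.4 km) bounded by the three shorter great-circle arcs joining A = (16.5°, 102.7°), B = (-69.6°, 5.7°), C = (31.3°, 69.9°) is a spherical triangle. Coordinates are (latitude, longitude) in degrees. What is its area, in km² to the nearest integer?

2487247 km²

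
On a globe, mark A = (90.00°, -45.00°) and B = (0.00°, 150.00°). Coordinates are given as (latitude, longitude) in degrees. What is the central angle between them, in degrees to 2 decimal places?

90.00°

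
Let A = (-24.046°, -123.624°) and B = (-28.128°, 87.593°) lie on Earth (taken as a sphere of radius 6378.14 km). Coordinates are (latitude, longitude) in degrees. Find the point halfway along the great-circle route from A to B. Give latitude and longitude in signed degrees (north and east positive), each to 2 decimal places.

-61.16°, 165.56°

The central angle between A and B is δ = 2.0905 rad.
With f = 0.5, the slerp weights are sin((1−f)δ)/sin δ = 0.9967 and sin(fδ)/sin δ = 0.9967.
Weighted sum of the unit vectors: (0.9967)·(-0.5057,-0.7604,-0.4075) + (0.9967)·(0.0370,0.8811,-0.4714) = (-0.4671, 0.1203, -0.8760).
Converting back: φ = atan2(z, √(x²+y²)) = -61.16°, λ = atan2(y, x) = 165.56°.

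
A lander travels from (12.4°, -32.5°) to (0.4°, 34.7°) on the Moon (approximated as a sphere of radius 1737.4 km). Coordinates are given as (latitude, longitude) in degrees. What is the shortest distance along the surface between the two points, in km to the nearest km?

Let φ₁ = 0.2164 rad, φ₂ = 0.0070 rad, and Δλ = 1.1729 rad.
cos c = sin φ₁ sin φ₂ + cos φ₁ cos φ₂ cos Δλ = (0.2147)(0.0070) + (0.9767)(1.0000)(0.3875) = 0.37997,
so c = arccos(0.37997) = 1.18104 rad.
Distance = R·c = 1737.4 × 1.1810 ≈ 2052 km.

2052 km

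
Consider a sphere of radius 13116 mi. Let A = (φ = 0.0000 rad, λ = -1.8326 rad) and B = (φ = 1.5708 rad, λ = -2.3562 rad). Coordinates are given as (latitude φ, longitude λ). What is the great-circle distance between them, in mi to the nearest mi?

Let φ₁ = 0.0000 rad, φ₂ = 1.5708 rad, and Δλ = -0.5236 rad.
cos c = sin φ₁ sin φ₂ + cos φ₁ cos φ₂ cos Δλ = (0.0000)(1.0000) + (1.0000)(-0.0000)(0.8660) = -0.00000,
so c = arccos(-0.00000) = 1.57080 rad.
Distance = R·c = 13116 × 1.5708 ≈ 20603 mi.

20603 mi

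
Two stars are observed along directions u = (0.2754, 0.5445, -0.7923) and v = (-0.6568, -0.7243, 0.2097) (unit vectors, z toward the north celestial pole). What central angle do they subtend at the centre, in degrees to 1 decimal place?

137.9°

u·v = -0.7414; |u| = 1.0000, |v| = 1.0000.
cos θ = (u·v)/(|u||v|) = -0.7414, so θ = 137.9°.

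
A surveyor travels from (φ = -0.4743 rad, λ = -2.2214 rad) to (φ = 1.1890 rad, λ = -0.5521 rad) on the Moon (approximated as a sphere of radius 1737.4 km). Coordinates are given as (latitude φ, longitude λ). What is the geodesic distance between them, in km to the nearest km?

Let φ₁ = -0.4743 rad, φ₂ = 1.1890 rad, and Δλ = 1.6693 rad.
cos c = sin φ₁ sin φ₂ + cos φ₁ cos φ₂ cos Δλ = (-0.4567)(0.9280) + (0.8896)(0.3726)(-0.0983) = -0.45643,
so c = arccos(-0.45643) = 2.04477 rad.
Distance = R·c = 1737.4 × 2.0448 ≈ 3553 km.

3553 km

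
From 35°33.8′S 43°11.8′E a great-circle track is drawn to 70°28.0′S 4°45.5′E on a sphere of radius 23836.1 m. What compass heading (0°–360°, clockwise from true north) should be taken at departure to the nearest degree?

With φ₁ = -0.6207, φ₂ = -1.2299, Δλ = -0.6709 rad, the forward-azimuth formula gives
θ = atan2( sin Δλ cos φ₂ , cos φ₁ sin φ₂ − sin φ₁ cos φ₂ cos Δλ ) = atan2(-0.2079, -0.6143) = -161.31°.
Adding 360° brings this into [0°, 360°): 199°.

199°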